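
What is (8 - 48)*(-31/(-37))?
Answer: -1240/37 ≈ -33.513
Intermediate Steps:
(8 - 48)*(-31/(-37)) = -(-1240)*(-1)/37 = -40*31/37 = -1240/37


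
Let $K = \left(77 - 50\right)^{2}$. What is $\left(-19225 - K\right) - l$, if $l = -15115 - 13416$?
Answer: $8577$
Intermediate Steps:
$K = 729$ ($K = 27^{2} = 729$)
$l = -28531$ ($l = -15115 - 13416 = -28531$)
$\left(-19225 - K\right) - l = \left(-19225 - 729\right) - -28531 = \left(-19225 - 729\right) + 28531 = -19954 + 28531 = 8577$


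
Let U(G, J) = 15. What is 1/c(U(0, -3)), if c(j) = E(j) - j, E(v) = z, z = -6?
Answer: -1/21 ≈ -0.047619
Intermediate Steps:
E(v) = -6
c(j) = -6 - j
1/c(U(0, -3)) = 1/(-6 - 1*15) = 1/(-6 - 15) = 1/(-21) = -1/21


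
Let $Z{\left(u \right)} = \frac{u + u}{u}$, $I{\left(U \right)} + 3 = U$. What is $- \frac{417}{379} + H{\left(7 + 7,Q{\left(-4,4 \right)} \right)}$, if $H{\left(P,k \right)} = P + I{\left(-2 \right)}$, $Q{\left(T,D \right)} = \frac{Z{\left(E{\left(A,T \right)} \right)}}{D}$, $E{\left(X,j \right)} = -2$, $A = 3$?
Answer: $\frac{2994}{379} \approx 7.8997$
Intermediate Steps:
$I{\left(U \right)} = -3 + U$
$Z{\left(u \right)} = 2$ ($Z{\left(u \right)} = \frac{2 u}{u} = 2$)
$Q{\left(T,D \right)} = \frac{2}{D}$
$H{\left(P,k \right)} = -5 + P$ ($H{\left(P,k \right)} = P - 5 = -5 + P$)
$- \frac{417}{379} + H{\left(7 + 7,Q{\left(-4,4 \right)} \right)} = - \frac{417}{379} + \left(-5 + \left(7 + 7\right)\right) = \left(-417\right) \frac{1}{379} + \left(-5 + 14\right) = - \frac{417}{379} + 9 = \frac{2994}{379}$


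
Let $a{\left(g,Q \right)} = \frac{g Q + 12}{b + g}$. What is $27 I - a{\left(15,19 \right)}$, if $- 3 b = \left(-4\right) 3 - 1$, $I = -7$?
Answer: $- \frac{11853}{58} \approx -204.36$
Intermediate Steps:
$b = \frac{13}{3}$ ($b = - \frac{\left(-4\right) 3 - 1}{3} = - \frac{-12 - 1}{3} = \left(- \frac{1}{3}\right) \left(-13\right) = \frac{13}{3} \approx 4.3333$)
$a{\left(g,Q \right)} = \frac{12 + Q g}{\frac{13}{3} + g}$ ($a{\left(g,Q \right)} = \frac{g Q + 12}{\frac{13}{3} + g} = \frac{Q g + 12}{\frac{13}{3} + g} = \frac{12 + Q g}{\frac{13}{3} + g}$)
$27 I - a{\left(15,19 \right)} = 27 \left(-7\right) - \frac{3 \left(12 + 19 \cdot 15\right)}{13 + 3 \cdot 15} = -189 - \frac{3 \left(12 + 285\right)}{13 + 45} = -189 - 3 \cdot \frac{1}{58} \cdot 297 = -189 - \frac{891}{58} = - \frac{11853}{58}$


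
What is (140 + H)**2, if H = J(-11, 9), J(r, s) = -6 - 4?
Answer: 16900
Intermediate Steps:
J(r, s) = -10
H = -10
(140 + H)**2 = (140 - 10)**2 = 130**2 = 16900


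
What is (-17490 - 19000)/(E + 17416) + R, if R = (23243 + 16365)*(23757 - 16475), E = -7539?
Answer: 2848778192422/9877 ≈ 2.8843e+8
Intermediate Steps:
R = 288425456 (R = 39608*7282 = 288425456)
(-17490 - 19000)/(E + 17416) + R = (-17490 - 19000)/(-7539 + 17416) + 288425456 = -36490/9877 + 288425456 = 2848778192422/9877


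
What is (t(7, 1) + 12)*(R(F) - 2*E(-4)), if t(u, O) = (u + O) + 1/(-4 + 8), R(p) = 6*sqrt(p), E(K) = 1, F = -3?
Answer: -81/2 + 243*I*sqrt(3)/2 ≈ -40.5 + 210.44*I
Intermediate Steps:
t(u, O) = 1/4 + O + u (t(u, O) = (O + u) + 1/4 = 1/4 + O + u)
(t(7, 1) + 12)*(R(F) - 2*E(-4)) = ((1/4 + 1 + 7) + 12)*(6*sqrt(-3) - 2*1) = (33/4 + 12)*(6*(I*sqrt(3)) - 2) = 81*(6*I*sqrt(3) - 2)/4 = 81*(-2 + 6*I*sqrt(3))/4 = -81/2 + 243*I*sqrt(3)/2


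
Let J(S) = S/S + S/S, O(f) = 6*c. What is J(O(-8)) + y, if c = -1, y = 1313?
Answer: 1315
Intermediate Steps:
O(f) = -6 (O(f) = 6*(-1) = -6)
J(S) = 2 (J(S) = 1 + 1 = 2)
J(O(-8)) + y = 2 + 1313 = 1315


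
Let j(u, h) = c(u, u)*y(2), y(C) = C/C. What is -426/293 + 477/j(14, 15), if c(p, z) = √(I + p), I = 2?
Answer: 138057/1172 ≈ 117.80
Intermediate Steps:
c(p, z) = √(2 + p)
y(C) = 1
j(u, h) = √(2 + u) (j(u, h) = √(2 + u)*1 = √(2 + u))
-426/293 + 477/j(14, 15) = -426/293 + 477/(√(2 + 14)) = -426*1/293 + 477/(√16) = -426/293 + 477/4 = 138057/1172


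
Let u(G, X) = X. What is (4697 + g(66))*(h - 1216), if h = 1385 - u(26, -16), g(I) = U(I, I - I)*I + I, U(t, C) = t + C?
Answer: 1687015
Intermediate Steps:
U(t, C) = C + t
g(I) = I + I² (g(I) = ((I - I) + I)*I + I = (0 + I)*I + I = I*I + I = I² + I = I + I²)
h = 1401 (h = 1385 - 1*(-16) = 1385 + 16 = 1401)
(4697 + g(66))*(h - 1216) = (4697 + 66*(1 + 66))*(1401 - 1216) = (4697 + 66*67)*185 = (4697 + 4422)*185 = 9119*185 = 1687015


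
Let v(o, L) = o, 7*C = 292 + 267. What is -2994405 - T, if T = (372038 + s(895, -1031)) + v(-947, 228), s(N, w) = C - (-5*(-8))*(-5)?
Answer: -23560431/7 ≈ -3.3658e+6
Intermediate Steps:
C = 559/7 (C = (292 + 267)/7 = (1/7)*559 = 559/7 ≈ 79.857)
s(N, w) = 1959/7 (s(N, w) = 559/7 - (-5*(-8))*(-5) = 559/7 - 40*(-5) = 559/7 - 1*(-200) = 559/7 + 200 = 1959/7)
T = 2599596/7 (T = (372038 + 1959/7) - 947 = 2606225/7 - 947 = 2599596/7 ≈ 3.7137e+5)
-2994405 - T = -2994405 - 1*2599596/7 = -2994405 - 2599596/7 = -23560431/7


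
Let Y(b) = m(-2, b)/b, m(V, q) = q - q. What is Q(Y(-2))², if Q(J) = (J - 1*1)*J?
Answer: 0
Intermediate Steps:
m(V, q) = 0
Y(b) = 0 (Y(b) = 0/b = 0)
Q(J) = J*(-1 + J) (Q(J) = (J - 1)*J = (-1 + J)*J = J*(-1 + J))
Q(Y(-2))² = (0*(-1 + 0))² = (0*(-1))² = 0² = 0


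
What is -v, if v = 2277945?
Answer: -2277945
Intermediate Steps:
-v = -1*2277945 = -2277945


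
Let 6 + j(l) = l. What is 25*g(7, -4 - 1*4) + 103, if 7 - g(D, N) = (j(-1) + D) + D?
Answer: 103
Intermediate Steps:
j(l) = -6 + l
g(D, N) = 14 - 2*D (g(D, N) = 7 - (((-6 - 1) + D) + D) = 7 - ((-7 + D) + D) = 7 - (-7 + 2*D) = 7 + (7 - 2*D) = 14 - 2*D)
25*g(7, -4 - 1*4) + 103 = 25*(14 - 2*7) + 103 = 25*(14 - 14) + 103 = 25*0 + 103 = 0 + 103 = 103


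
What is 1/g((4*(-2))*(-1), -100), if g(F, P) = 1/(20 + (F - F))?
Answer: 20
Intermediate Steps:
g(F, P) = 1/20 (g(F, P) = 1/(20 + 0) = 1/20)
1/g((4*(-2))*(-1), -100) = 1/(1/20) = 20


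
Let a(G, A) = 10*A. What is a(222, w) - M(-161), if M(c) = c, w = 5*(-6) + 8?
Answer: -59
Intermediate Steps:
w = -22 (w = -30 + 8 = -22)
a(222, w) - M(-161) = 10*(-22) - 1*(-161) = -220 + 161 = -59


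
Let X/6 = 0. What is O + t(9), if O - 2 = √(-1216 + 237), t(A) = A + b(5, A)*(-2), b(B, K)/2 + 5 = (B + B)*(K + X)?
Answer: -329 + I*√979 ≈ -329.0 + 31.289*I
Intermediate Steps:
X = 0 (X = 6*0 = 0)
b(B, K) = -10 + 4*B*K (b(B, K) = -10 + 2*((B + B)*(K + 0)) = -10 + 2*((2*B)*K) = -10 + 2*(2*B*K) = -10 + 4*B*K)
t(A) = 20 - 39*A (t(A) = A + (-10 + 4*5*A)*(-2) = A + (-10 + 20*A)*(-2) = A + (20 - 40*A) = 20 - 39*A)
O = 2 + I*√979 (O = 2 + √(-1216 + 237) = 2 + √(-979) = 2 + I*√979 ≈ 2.0 + 31.289*I)
O + t(9) = (2 + I*√979) + (20 - 39*9) = (2 + I*√979) + (20 - 351) = (2 + I*√979) - 331 = -329 + I*√979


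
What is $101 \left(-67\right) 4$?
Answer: $-27068$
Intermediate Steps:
$101 \left(-67\right) 4 = \left(-6767\right) 4 = -27068$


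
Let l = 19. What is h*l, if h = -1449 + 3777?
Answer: 44232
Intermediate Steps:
h = 2328
h*l = 2328*19 = 44232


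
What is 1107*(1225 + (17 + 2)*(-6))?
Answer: 1229877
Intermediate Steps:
1107*(1225 + (17 + 2)*(-6)) = 1107*(1225 + 19*(-6)) = 1107*(1225 - 114) = 1107*1111 = 1229877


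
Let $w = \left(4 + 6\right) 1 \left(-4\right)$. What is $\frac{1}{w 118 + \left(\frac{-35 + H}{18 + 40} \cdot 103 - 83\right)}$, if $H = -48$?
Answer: $- \frac{58}{287123} \approx -0.000202$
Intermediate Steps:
$w = -40$ ($w = 10 \cdot 1 \left(-4\right) = 10 \left(-4\right) = -40$)
$\frac{1}{w 118 + \left(\frac{-35 + H}{18 + 40} \cdot 103 - 83\right)} = \frac{1}{\left(-40\right) 118 + \left(\frac{-35 - 48}{18 + 40} \cdot 103 - 83\right)} = \frac{1}{-4720 + \left(- \frac{83}{58} \cdot 103 - 83\right)} = \frac{1}{-4720 + \left(\left(-83\right) \frac{1}{58} \cdot 103 - 83\right)} = \frac{1}{-4720 - \frac{13363}{58}} = \frac{1}{- \frac{287123}{58}} = - \frac{58}{287123}$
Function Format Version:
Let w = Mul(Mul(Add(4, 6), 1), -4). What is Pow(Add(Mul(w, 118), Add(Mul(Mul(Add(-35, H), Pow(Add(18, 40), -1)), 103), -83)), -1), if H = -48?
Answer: Rational(-58, 287123) ≈ -0.00020200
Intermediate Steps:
w = -40 (w = Mul(Mul(10, 1), -4) = Mul(10, -4) = -40)
Pow(Add(Mul(w, 118), Add(Mul(Mul(Add(-35, H), Pow(Add(18, 40), -1)), 103), -83)), -1) = Pow(Add(Mul(-40, 118), Add(Mul(Mul(Add(-35, -48), Pow(Add(18, 40), -1)), 103), -83)), -1) = Pow(Add(-4720, Add(Mul(Mul(-83, Pow(58, -1)), 103), -83)), -1) = Pow(Add(-4720, Add(Mul(Mul(-83, Rational(1, 58)), 103), -83)), -1) = Pow(Add(-4720, Add(Mul(Rational(-83, 58), 103), -83)), -1) = Pow(Add(-4720, Add(Rational(-8549, 58), -83)), -1) = Pow(Add(-4720, Rational(-13363, 58)), -1) = Pow(Rational(-287123, 58), -1) = Rational(-58, 287123)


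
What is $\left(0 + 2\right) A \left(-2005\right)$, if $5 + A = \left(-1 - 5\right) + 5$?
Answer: $24060$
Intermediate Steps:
$A = -6$ ($A = -5 + \left(\left(-1 - 5\right) + 5\right) = -5 + \left(-6 + 5\right) = -5 - 1 = -6$)
$\left(0 + 2\right) A \left(-2005\right) = \left(0 + 2\right) \left(-6\right) \left(-2005\right) = 2 \left(-6\right) \left(-2005\right) = \left(-12\right) \left(-2005\right) = 24060$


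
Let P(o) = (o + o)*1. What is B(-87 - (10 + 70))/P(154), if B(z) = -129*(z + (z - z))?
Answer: 21543/308 ≈ 69.945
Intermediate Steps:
P(o) = 2*o (P(o) = (2*o)*1 = 2*o)
B(z) = -129*z (B(z) = -129*(z + 0) = -129*z)
B(-87 - (10 + 70))/P(154) = (-129*(-87 - (10 + 70)))/((2*154)) = -129*(-87 - 1*80)/308 = -129*(-87 - 80)*(1/308) = -129*(-167)*(1/308) = 21543*(1/308) = 21543/308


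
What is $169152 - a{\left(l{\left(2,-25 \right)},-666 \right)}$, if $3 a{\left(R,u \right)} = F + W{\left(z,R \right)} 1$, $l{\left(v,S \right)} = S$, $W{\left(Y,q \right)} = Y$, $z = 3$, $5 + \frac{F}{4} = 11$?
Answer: $169143$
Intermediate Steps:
$F = 24$ ($F = -20 + 4 \cdot 11 = -20 + 44 = 24$)
$a{\left(R,u \right)} = 9$ ($a{\left(R,u \right)} = \frac{24 + 3 \cdot 1}{3} = \frac{24 + 3}{3} = \frac{1}{3} \cdot 27 = 9$)
$169152 - a{\left(l{\left(2,-25 \right)},-666 \right)} = 169152 - 9 = 169143$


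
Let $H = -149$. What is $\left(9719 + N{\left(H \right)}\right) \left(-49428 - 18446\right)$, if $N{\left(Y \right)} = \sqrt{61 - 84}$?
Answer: $-659667406 - 67874 i \sqrt{23} \approx -6.5967 \cdot 10^{8} - 3.2551 \cdot 10^{5} i$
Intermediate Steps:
$N{\left(Y \right)} = i \sqrt{23}$ ($N{\left(Y \right)} = \sqrt{-23} = i \sqrt{23}$)
$\left(9719 + N{\left(H \right)}\right) \left(-49428 - 18446\right) = \left(9719 + i \sqrt{23}\right) \left(-49428 - 18446\right) = \left(9719 + i \sqrt{23}\right) \left(-67874\right) = -659667406 - 67874 i \sqrt{23}$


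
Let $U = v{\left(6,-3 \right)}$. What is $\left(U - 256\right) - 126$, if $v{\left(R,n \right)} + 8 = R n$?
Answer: $-408$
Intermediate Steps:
$v{\left(R,n \right)} = -8 + R n$
$U = -26$ ($U = -8 + 6 \left(-3\right) = -8 - 18 = -26$)
$\left(U - 256\right) - 126 = \left(-26 - 256\right) - 126 = -282 - 126 = -408$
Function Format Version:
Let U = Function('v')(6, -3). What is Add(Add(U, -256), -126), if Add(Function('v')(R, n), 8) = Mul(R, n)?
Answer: -408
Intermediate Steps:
Function('v')(R, n) = Add(-8, Mul(R, n))
U = -26 (U = Add(-8, Mul(6, -3)) = Add(-8, -18) = -26)
Add(Add(U, -256), -126) = Add(Add(-26, -256), -126) = Add(-282, -126) = -408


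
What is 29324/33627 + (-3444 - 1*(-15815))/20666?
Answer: 1022009401/694935582 ≈ 1.4707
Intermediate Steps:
29324/33627 + (-3444 - 1*(-15815))/20666 = 29324*(1/33627) + (-3444 + 15815)*(1/20666) = 29324/33627 + 12371*(1/20666) = 29324/33627 + 12371/20666 = 1022009401/694935582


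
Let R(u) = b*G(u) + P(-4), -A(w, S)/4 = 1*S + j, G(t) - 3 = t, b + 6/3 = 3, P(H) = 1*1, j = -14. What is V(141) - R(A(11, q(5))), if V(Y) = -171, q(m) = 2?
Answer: -223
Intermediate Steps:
P(H) = 1
b = 1 (b = -2 + 3 = 1)
G(t) = 3 + t
A(w, S) = 56 - 4*S (A(w, S) = -4*(1*S - 14) = -4*(S - 14) = -4*(-14 + S) = 56 - 4*S)
R(u) = 4 + u (R(u) = 1*(3 + u) + 1 = (3 + u) + 1 = 4 + u)
V(141) - R(A(11, q(5))) = -171 - (4 + (56 - 4*2)) = -171 - (4 + (56 - 8)) = -171 - (4 + 48) = -171 - 1*52 = -171 - 52 = -223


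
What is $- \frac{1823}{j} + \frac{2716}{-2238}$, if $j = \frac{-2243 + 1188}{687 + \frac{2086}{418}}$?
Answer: $\frac{294728496352}{246733905} \approx 1194.5$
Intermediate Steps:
$j = - \frac{220495}{144626}$ ($j = - \frac{1055}{687 + 2086 \cdot \frac{1}{418}} = - \frac{1055}{687 + \frac{1043}{209}} = - \frac{1055}{\frac{144626}{209}} = \left(-1055\right) \frac{209}{144626} = - \frac{220495}{144626} \approx -1.5246$)
$- \frac{1823}{j} + \frac{2716}{-2238} = - \frac{1823}{- \frac{220495}{144626}} + \frac{2716}{-2238} = \left(-1823\right) \left(- \frac{144626}{220495}\right) + 2716 \left(- \frac{1}{2238}\right) = \frac{263653198}{220495} - \frac{1358}{1119} = \frac{294728496352}{246733905}$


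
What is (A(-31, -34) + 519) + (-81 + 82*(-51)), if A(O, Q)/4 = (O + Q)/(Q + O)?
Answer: -3740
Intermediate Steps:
A(O, Q) = 4 (A(O, Q) = 4*((O + Q)/(Q + O)) = 4*((O + Q)/(O + Q)) = 4*1 = 4)
(A(-31, -34) + 519) + (-81 + 82*(-51)) = (4 + 519) + (-81 + 82*(-51)) = 523 + (-81 - 4182) = 523 - 4263 = -3740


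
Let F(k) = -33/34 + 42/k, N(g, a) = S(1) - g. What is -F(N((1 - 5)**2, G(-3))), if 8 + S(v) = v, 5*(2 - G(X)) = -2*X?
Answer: 2187/782 ≈ 2.7967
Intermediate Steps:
G(X) = 2 + 2*X/5 (G(X) = 2 - (-2)*X/5 = 2 + 2*X/5)
S(v) = -8 + v
N(g, a) = -7 - g (N(g, a) = (-8 + 1) - g = -7 - g)
F(k) = -33/34 + 42/k (F(k) = -33*1/34 + 42/k = -33/34 + 42/k)
-F(N((1 - 5)**2, G(-3))) = -(-33/34 + 42/(-7 - (1 - 5)**2)) = -(-33/34 + 42/(-7 - 1*(-4)**2)) = -(-33/34 + 42/(-7 - 1*16)) = -(-33/34 + 42/(-7 - 16)) = -(-33/34 + 42/(-23)) = -(-33/34 + 42*(-1/23)) = -(-33/34 - 42/23) = -1*(-2187/782) = 2187/782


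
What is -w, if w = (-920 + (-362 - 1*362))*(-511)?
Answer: -840084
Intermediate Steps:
w = 840084 (w = (-920 + (-362 - 362))*(-511) = (-920 - 724)*(-511) = -1644*(-511) = 840084)
-w = -1*840084 = -840084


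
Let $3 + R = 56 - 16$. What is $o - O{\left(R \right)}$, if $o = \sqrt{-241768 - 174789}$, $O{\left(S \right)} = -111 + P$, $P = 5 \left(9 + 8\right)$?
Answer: $26 + i \sqrt{416557} \approx 26.0 + 645.41 i$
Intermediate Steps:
$R = 37$ ($R = -3 + \left(56 - 16\right) = -3 + 40 = 37$)
$P = 85$ ($P = 5 \cdot 17 = 85$)
$O{\left(S \right)} = -26$ ($O{\left(S \right)} = -111 + 85 = -26$)
$o = i \sqrt{416557}$ ($o = \sqrt{-416557} = i \sqrt{416557} \approx 645.41 i$)
$o - O{\left(R \right)} = i \sqrt{416557} - -26 = i \sqrt{416557} + 26 = 26 + i \sqrt{416557}$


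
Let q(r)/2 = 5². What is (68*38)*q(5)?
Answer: 129200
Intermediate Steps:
q(r) = 50 (q(r) = 2*5² = 2*25 = 50)
(68*38)*q(5) = (68*38)*50 = 2584*50 = 129200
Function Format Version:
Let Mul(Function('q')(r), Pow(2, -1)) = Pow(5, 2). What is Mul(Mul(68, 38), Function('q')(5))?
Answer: 129200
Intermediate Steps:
Function('q')(r) = 50 (Function('q')(r) = Mul(2, Pow(5, 2)) = Mul(2, 25) = 50)
Mul(Mul(68, 38), Function('q')(5)) = Mul(Mul(68, 38), 50) = Mul(2584, 50) = 129200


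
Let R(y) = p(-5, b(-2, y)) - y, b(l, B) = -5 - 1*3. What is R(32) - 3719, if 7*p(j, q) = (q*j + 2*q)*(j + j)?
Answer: -26497/7 ≈ -3785.3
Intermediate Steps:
b(l, B) = -8 (b(l, B) = -5 - 3 = -8)
p(j, q) = 2*j*(2*q + j*q)/7 (p(j, q) = ((q*j + 2*q)*(j + j))/7 = ((j*q + 2*q)*(2*j))/7 = ((2*q + j*q)*(2*j))/7 = (2*j*(2*q + j*q))/7 = 2*j*(2*q + j*q)/7)
R(y) = -240/7 - y (R(y) = (2/7)*(-5)*(-8)*(2 - 5) - y = (2/7)*(-5)*(-8)*(-3) - y = -240/7 - y)
R(32) - 3719 = (-240/7 - 1*32) - 3719 = (-240/7 - 32) - 3719 = -464/7 - 3719 = -26497/7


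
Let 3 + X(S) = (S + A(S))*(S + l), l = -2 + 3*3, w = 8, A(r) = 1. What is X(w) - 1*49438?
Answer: -49306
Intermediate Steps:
l = 7 (l = -2 + 9 = 7)
X(S) = -3 + (1 + S)*(7 + S) (X(S) = -3 + (S + 1)*(S + 7) = -3 + (1 + S)*(7 + S))
X(w) - 1*49438 = (4 + 8**2 + 8*8) - 1*49438 = (4 + 64 + 64) - 49438 = 132 - 49438 = -49306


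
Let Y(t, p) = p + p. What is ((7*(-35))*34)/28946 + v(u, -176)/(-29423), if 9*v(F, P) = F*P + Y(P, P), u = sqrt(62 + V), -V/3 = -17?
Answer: -1097826659/3832551711 + 176*sqrt(113)/264807 ≈ -0.27938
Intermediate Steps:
V = 51 (V = -3*(-17) = 51)
Y(t, p) = 2*p
u = sqrt(113) (u = sqrt(62 + 51) = sqrt(113) ≈ 10.630)
v(F, P) = 2*P/9 + F*P/9 (v(F, P) = (F*P + 2*P)/9 = (2*P + F*P)/9 = 2*P/9 + F*P/9)
((7*(-35))*34)/28946 + v(u, -176)/(-29423) = ((7*(-35))*34)/28946 + ((1/9)*(-176)*(2 + sqrt(113)))/(-29423) = -245*34*(1/28946) + (-352/9 - 176*sqrt(113)/9)*(-1/29423) = -8330*1/28946 + (352/264807 + 176*sqrt(113)/264807) = -4165/14473 + (352/264807 + 176*sqrt(113)/264807) = -1097826659/3832551711 + 176*sqrt(113)/264807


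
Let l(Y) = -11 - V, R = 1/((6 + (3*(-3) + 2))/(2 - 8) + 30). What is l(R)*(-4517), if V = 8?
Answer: 85823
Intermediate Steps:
R = 6/181 (R = 1/((6 + (-9 + 2))/(-6) + 30) = 1/((6 - 7)*(-1/6) + 30) = 1/(-1*(-1/6) + 30) = 1/(1/6 + 30) = 1/(181/6) = 6/181 ≈ 0.033149)
l(Y) = -19 (l(Y) = -11 - 1*8 = -11 - 8 = -19)
l(R)*(-4517) = -19*(-4517) = 85823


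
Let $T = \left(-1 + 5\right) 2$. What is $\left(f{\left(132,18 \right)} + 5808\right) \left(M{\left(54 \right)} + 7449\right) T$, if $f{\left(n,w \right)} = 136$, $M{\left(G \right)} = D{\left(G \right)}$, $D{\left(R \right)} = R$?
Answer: $356782656$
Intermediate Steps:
$M{\left(G \right)} = G$
$T = 8$ ($T = 4 \cdot 2 = 8$)
$\left(f{\left(132,18 \right)} + 5808\right) \left(M{\left(54 \right)} + 7449\right) T = \left(136 + 5808\right) \left(54 + 7449\right) 8 = 5944 \cdot 7503 \cdot 8 = 44597832 \cdot 8 = 356782656$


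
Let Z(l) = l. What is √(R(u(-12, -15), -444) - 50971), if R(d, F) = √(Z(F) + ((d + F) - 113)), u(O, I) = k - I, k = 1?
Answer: √(-50971 + I*√985) ≈ 0.0695 + 225.77*I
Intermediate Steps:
u(O, I) = 1 - I
R(d, F) = √(-113 + d + 2*F) (R(d, F) = √(F + ((d + F) - 113)) = √(F + ((F + d) - 113)) = √(F + (-113 + F + d)) = √(-113 + d + 2*F))
√(R(u(-12, -15), -444) - 50971) = √(√(-113 + (1 - 1*(-15)) + 2*(-444)) - 50971) = √(√(-113 + (1 + 15) - 888) - 50971) = √(√(-113 + 16 - 888) - 50971) = √(√(-985) - 50971) = √(I*√985 - 50971) = √(-50971 + I*√985)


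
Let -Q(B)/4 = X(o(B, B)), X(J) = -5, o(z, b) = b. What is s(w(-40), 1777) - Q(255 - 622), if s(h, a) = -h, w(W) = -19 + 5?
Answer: -6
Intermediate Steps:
w(W) = -14
Q(B) = 20 (Q(B) = -4*(-5) = 20)
s(w(-40), 1777) - Q(255 - 622) = -1*(-14) - 1*20 = 14 - 20 = -6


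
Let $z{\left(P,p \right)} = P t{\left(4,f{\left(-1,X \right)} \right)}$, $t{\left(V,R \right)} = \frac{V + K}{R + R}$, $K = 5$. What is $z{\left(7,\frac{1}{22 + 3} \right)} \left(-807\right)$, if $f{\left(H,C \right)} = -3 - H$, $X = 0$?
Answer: $\frac{50841}{4} \approx 12710.0$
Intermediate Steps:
$t{\left(V,R \right)} = \frac{5 + V}{2 R}$ ($t{\left(V,R \right)} = \frac{V + 5}{R + R} = \frac{5 + V}{2 R}$)
$z{\left(P,p \right)} = - \frac{9 P}{4}$ ($z{\left(P,p \right)} = P \frac{5 + 4}{2 \left(-3 - -1\right)} = P \frac{1}{2} \frac{1}{-3 + 1} \cdot 9 = P \frac{1}{2} \frac{1}{-2} \cdot 9 = P \frac{1}{2} \left(- \frac{1}{2}\right) 9 = P \left(- \frac{9}{4}\right) = - \frac{9 P}{4}$)
$z{\left(7,\frac{1}{22 + 3} \right)} \left(-807\right) = \left(- \frac{9}{4}\right) 7 \left(-807\right) = \left(- \frac{63}{4}\right) \left(-807\right) = \frac{50841}{4}$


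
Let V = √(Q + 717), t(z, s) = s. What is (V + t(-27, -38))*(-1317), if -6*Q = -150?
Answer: 50046 - 1317*√742 ≈ 14171.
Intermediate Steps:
Q = 25 (Q = -⅙*(-150) = 25)
V = √742 (V = √(25 + 717) = √742 ≈ 27.240)
(V + t(-27, -38))*(-1317) = (√742 - 38)*(-1317) = (-38 + √742)*(-1317) = 50046 - 1317*√742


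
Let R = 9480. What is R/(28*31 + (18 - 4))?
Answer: 1580/147 ≈ 10.748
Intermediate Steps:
R/(28*31 + (18 - 4)) = 9480/(28*31 + (18 - 4)) = 9480/(868 + 14) = 9480/882 = 9480*(1/882) = 1580/147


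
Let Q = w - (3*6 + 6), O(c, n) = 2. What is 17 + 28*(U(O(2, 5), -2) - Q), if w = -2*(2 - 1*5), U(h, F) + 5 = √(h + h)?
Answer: 437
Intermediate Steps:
U(h, F) = -5 + √2*√h (U(h, F) = -5 + √(h + h) = -5 + √(2*h) = -5 + √2*√h)
w = 6 (w = -2*(2 - 5) = -2*(-3) = 6)
Q = -18 (Q = 6 - (3*6 + 6) = 6 - (18 + 6) = 6 - 1*24 = 6 - 24 = -18)
17 + 28*(U(O(2, 5), -2) - Q) = 17 + 28*((-5 + √2*√2) - 1*(-18)) = 17 + 28*((-5 + 2) + 18) = 17 + 28*(-3 + 18) = 17 + 28*15 = 17 + 420 = 437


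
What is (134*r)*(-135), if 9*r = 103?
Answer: -207030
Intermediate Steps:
r = 103/9 (r = (1/9)*103 = 103/9 ≈ 11.444)
(134*r)*(-135) = (134*(103/9))*(-135) = (13802/9)*(-135) = -207030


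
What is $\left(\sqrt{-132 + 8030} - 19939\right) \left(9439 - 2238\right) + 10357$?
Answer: $-143570382 + 7201 \sqrt{7898} \approx -1.4293 \cdot 10^{8}$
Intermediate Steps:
$\left(\sqrt{-132 + 8030} - 19939\right) \left(9439 - 2238\right) + 10357 = \left(\sqrt{7898} - 19939\right) 7201 + 10357 = \left(-19939 + \sqrt{7898}\right) 7201 + 10357 = \left(-143580739 + 7201 \sqrt{7898}\right) + 10357 = -143570382 + 7201 \sqrt{7898}$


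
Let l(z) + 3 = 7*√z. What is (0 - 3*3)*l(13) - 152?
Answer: -125 - 63*√13 ≈ -352.15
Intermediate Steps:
l(z) = -3 + 7*√z
(0 - 3*3)*l(13) - 152 = (0 - 3*3)*(-3 + 7*√13) - 152 = (0 - 9)*(-3 + 7*√13) - 152 = -9*(-3 + 7*√13) - 152 = (27 - 63*√13) - 152 = -125 - 63*√13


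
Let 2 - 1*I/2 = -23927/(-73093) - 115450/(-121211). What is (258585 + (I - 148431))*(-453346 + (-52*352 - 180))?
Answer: -460478463636066378200/8859675623 ≈ -5.1975e+10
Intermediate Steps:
I = 12761097598/8859675623 (I = 4 - 2*(-23927/(-73093) - 115450/(-121211)) = 4 - 2*(-23927*(-1/73093) - 115450*(-1/121211)) = 4 - 2*(23927/73093 + 115450/121211) = 4 - 2*11338802447/8859675623 = 4 - 22677604894/8859675623 = 12761097598/8859675623 ≈ 1.4404)
(258585 + (I - 148431))*(-453346 + (-52*352 - 180)) = (258585 + (12761097598/8859675623 - 148431))*(-453346 + (-52*352 - 180)) = (258585 - 1315037751299915/8859675623)*(-453346 + (-18304 - 180)) = 975941469673540*(-453346 - 18484)/8859675623 = (975941469673540/8859675623)*(-471830) = -460478463636066378200/8859675623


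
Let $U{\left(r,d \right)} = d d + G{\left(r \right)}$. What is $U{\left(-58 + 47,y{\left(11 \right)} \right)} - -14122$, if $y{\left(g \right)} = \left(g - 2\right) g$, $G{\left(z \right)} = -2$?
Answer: $23921$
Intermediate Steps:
$y{\left(g \right)} = g \left(-2 + g\right)$ ($y{\left(g \right)} = \left(-2 + g\right) g = g \left(-2 + g\right)$)
$U{\left(r,d \right)} = -2 + d^{2}$ ($U{\left(r,d \right)} = d d - 2 = d^{2} - 2 = -2 + d^{2}$)
$U{\left(-58 + 47,y{\left(11 \right)} \right)} - -14122 = \left(-2 + \left(11 \left(-2 + 11\right)\right)^{2}\right) - -14122 = \left(-2 + \left(11 \cdot 9\right)^{2}\right) + 14122 = \left(-2 + 99^{2}\right) + 14122 = \left(-2 + 9801\right) + 14122 = 9799 + 14122 = 23921$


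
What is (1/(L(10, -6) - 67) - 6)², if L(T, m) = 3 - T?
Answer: 198025/5476 ≈ 36.162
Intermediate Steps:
(1/(L(10, -6) - 67) - 6)² = (1/((3 - 1*10) - 67) - 6)² = (1/((3 - 10) - 67) - 6)² = (1/(-7 - 67) - 6)² = (1/(-74) - 6)² = (-1/74 - 6)² = (-445/74)² = 198025/5476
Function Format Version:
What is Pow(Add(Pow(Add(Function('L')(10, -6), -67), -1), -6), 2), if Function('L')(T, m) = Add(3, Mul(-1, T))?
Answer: Rational(198025, 5476) ≈ 36.162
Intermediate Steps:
Pow(Add(Pow(Add(Function('L')(10, -6), -67), -1), -6), 2) = Pow(Add(Pow(Add(Add(3, Mul(-1, 10)), -67), -1), -6), 2) = Pow(Add(Pow(Add(Add(3, -10), -67), -1), -6), 2) = Pow(Add(Pow(Add(-7, -67), -1), -6), 2) = Pow(Add(Pow(-74, -1), -6), 2) = Pow(Add(Rational(-1, 74), -6), 2) = Pow(Rational(-445, 74), 2) = Rational(198025, 5476)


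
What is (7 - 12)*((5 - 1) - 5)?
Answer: 5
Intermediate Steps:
(7 - 12)*((5 - 1) - 5) = -5*(4 - 5) = -5*(-1) = 5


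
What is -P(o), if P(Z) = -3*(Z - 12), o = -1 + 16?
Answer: 9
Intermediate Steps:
o = 15
P(Z) = 36 - 3*Z (P(Z) = -3*(-12 + Z) = 36 - 3*Z)
-P(o) = -(36 - 3*15) = -(36 - 45) = -1*(-9) = 9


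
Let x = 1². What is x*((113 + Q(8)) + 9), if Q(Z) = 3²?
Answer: 131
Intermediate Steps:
Q(Z) = 9
x = 1
x*((113 + Q(8)) + 9) = 1*((113 + 9) + 9) = 1*(122 + 9) = 1*131 = 131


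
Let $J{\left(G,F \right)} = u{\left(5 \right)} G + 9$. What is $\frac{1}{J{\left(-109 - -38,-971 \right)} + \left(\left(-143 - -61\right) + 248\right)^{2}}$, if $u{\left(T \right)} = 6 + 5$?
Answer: $\frac{1}{26784} \approx 3.7336 \cdot 10^{-5}$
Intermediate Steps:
$u{\left(T \right)} = 11$
$J{\left(G,F \right)} = 9 + 11 G$ ($J{\left(G,F \right)} = 11 G + 9 = 9 + 11 G$)
$\frac{1}{J{\left(-109 - -38,-971 \right)} + \left(\left(-143 - -61\right) + 248\right)^{2}} = \frac{1}{\left(9 + 11 \left(-109 - -38\right)\right) + \left(\left(-143 - -61\right) + 248\right)^{2}} = \frac{1}{\left(9 + 11 \left(-109 + 38\right)\right) + \left(\left(-143 + 61\right) + 248\right)^{2}} = \frac{1}{\left(9 + 11 \left(-71\right)\right) + \left(-82 + 248\right)^{2}} = \frac{1}{\left(9 - 781\right) + 166^{2}} = \frac{1}{-772 + 27556} = \frac{1}{26784}$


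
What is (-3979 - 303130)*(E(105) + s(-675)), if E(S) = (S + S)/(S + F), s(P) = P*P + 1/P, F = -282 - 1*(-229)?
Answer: -2455732502459291/17550 ≈ -1.3993e+11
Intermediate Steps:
F = -53 (F = -282 + 229 = -53)
s(P) = 1/P + P**2 (s(P) = P**2 + 1/P = 1/P + P**2)
E(S) = 2*S/(-53 + S) (E(S) = (S + S)/(S - 53) = (2*S)/(-53 + S) = 2*S/(-53 + S))
(-3979 - 303130)*(E(105) + s(-675)) = (-3979 - 303130)*(2*105/(-53 + 105) + (1 + (-675)**3)/(-675)) = -307109*(2*105/52 - (1 - 307546875)/675) = -307109*(2*105*(1/52) - 1/675*(-307546874)) = -307109*(105/26 + 307546874/675) = -307109*7996289599/17550 = -2455732502459291/17550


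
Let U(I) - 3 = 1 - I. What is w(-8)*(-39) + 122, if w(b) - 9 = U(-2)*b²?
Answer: -15205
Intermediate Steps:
U(I) = 4 - I (U(I) = 3 + (1 - I) = 4 - I)
w(b) = 9 + 6*b² (w(b) = 9 + (4 - 1*(-2))*b² = 9 + (4 + 2)*b² = 9 + 6*b²)
w(-8)*(-39) + 122 = (9 + 6*(-8)²)*(-39) + 122 = (9 + 6*64)*(-39) + 122 = (9 + 384)*(-39) + 122 = 393*(-39) + 122 = -15327 + 122 = -15205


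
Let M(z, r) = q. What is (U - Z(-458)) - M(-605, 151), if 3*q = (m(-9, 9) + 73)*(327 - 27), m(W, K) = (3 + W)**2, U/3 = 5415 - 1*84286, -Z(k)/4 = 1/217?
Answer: -53710317/217 ≈ -2.4751e+5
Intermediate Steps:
Z(k) = -4/217
U = -236613 (U = 3*(5415 - 1*84286) = 3*(5415 - 84286) = 3*(-78871) = -236613)
q = 10900 (q = (((3 - 9)**2 + 73)*(327 - 27))/3 = (((-6)**2 + 73)*300)/3 = ((36 + 73)*300)/3 = (109*300)/3 = (1/3)*32700 = 10900)
M(z, r) = 10900
(U - Z(-458)) - M(-605, 151) = (-236613 - 1*(-4/217)) - 1*10900 = (-236613 + 4/217) - 10900 = -51345017/217 - 10900 = -53710317/217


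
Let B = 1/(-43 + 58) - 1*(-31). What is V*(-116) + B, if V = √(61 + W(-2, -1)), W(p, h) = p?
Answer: 466/15 - 116*√59 ≈ -859.95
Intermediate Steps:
B = 466/15 (B = 1/15 + 31 = 466/15 ≈ 31.067)
V = √59 (V = √(61 - 2) = √59 ≈ 7.6811)
V*(-116) + B = √59*(-116) + 466/15 = -116*√59 + 466/15 = 466/15 - 116*√59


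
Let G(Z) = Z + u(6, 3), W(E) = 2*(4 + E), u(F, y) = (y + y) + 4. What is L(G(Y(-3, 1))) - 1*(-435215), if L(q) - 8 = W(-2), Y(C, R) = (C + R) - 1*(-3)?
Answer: 435227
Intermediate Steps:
u(F, y) = 4 + 2*y (u(F, y) = 2*y + 4 = 4 + 2*y)
W(E) = 8 + 2*E
Y(C, R) = 3 + C + R (Y(C, R) = (C + R) + 3 = 3 + C + R)
G(Z) = 10 + Z (G(Z) = Z + (4 + 2*3) = Z + (4 + 6) = Z + 10 = 10 + Z)
L(q) = 12 (L(q) = 8 + (8 + 2*(-2)) = 8 + (8 - 4) = 8 + 4 = 12)
L(G(Y(-3, 1))) - 1*(-435215) = 12 - 1*(-435215) = 12 + 435215 = 435227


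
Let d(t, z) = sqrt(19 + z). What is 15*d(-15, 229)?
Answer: 30*sqrt(62) ≈ 236.22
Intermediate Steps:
15*d(-15, 229) = 15*sqrt(19 + 229) = 15*sqrt(248) = 15*(2*sqrt(62)) = 30*sqrt(62)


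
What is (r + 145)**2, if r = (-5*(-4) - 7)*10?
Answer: 75625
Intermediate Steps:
r = 130 (r = (20 - 7)*10 = 13*10 = 130)
(r + 145)**2 = (130 + 145)**2 = 275**2 = 75625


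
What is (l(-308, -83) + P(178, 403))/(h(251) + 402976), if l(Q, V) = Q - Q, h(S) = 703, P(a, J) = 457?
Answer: 457/403679 ≈ 0.0011321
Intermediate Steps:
l(Q, V) = 0
(l(-308, -83) + P(178, 403))/(h(251) + 402976) = (0 + 457)/(703 + 402976) = 457/403679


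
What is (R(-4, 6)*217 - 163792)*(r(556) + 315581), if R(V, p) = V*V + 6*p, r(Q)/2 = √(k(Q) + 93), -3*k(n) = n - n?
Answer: -48128627148 - 305016*√93 ≈ -4.8132e+10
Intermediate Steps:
k(n) = 0 (k(n) = -(n - n)/3 = -⅓*0 = 0)
r(Q) = 2*√93 (r(Q) = 2*√(0 + 93) = 2*√93)
R(V, p) = V² + 6*p
(R(-4, 6)*217 - 163792)*(r(556) + 315581) = (((-4)² + 6*6)*217 - 163792)*(2*√93 + 315581) = ((16 + 36)*217 - 163792)*(315581 + 2*√93) = (52*217 - 163792)*(315581 + 2*√93) = (11284 - 163792)*(315581 + 2*√93) = -152508*(315581 + 2*√93) = -48128627148 - 305016*√93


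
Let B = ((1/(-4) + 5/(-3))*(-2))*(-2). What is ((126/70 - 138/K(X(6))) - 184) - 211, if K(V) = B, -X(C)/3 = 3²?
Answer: -1876/5 ≈ -375.20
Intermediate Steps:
X(C) = -27 (X(C) = -3*3² = -3*9 = -27)
B = -23/3 (B = ((1*(-¼) + 5*(-⅓))*(-2))*(-2) = ((-¼ - 5/3)*(-2))*(-2) = -23/12*(-2)*(-2) = (23/6)*(-2) = -23/3 ≈ -7.6667)
K(V) = -23/3
((126/70 - 138/K(X(6))) - 184) - 211 = ((126/70 - 138/(-23/3)) - 184) - 211 = ((126*(1/70) - 138*(-3/23)) - 184) - 211 = ((9/5 + 18) - 184) - 211 = (99/5 - 184) - 211 = -821/5 - 211 = -1876/5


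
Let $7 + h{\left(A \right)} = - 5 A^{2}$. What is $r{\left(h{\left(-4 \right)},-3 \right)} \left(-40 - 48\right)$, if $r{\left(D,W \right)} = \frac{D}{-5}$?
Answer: $- \frac{7656}{5} \approx -1531.2$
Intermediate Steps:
$h{\left(A \right)} = -7 - 5 A^{2}$
$r{\left(D,W \right)} = - \frac{D}{5}$ ($r{\left(D,W \right)} = D \left(- \frac{1}{5}\right) = - \frac{D}{5}$)
$r{\left(h{\left(-4 \right)},-3 \right)} \left(-40 - 48\right) = - \frac{-7 - 5 \left(-4\right)^{2}}{5} \left(-40 - 48\right) = - \frac{-7 - 80}{5} \left(-88\right) = \left(- \frac{1}{5}\right) \left(-87\right) \left(-88\right) = \frac{87}{5} \left(-88\right) = - \frac{7656}{5}$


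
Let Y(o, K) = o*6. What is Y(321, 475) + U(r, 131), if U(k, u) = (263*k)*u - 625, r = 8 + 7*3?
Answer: 1000438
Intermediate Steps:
Y(o, K) = 6*o
r = 29 (r = 8 + 21 = 29)
U(k, u) = -625 + 263*k*u (U(k, u) = 263*k*u - 625 = -625 + 263*k*u)
Y(321, 475) + U(r, 131) = 6*321 + (-625 + 263*29*131) = 1926 + (-625 + 999137) = 1926 + 998512 = 1000438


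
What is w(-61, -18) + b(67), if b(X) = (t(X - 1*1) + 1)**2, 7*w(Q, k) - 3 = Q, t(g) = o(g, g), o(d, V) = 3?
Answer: 54/7 ≈ 7.7143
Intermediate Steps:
t(g) = 3
w(Q, k) = 3/7 + Q/7
b(X) = 16 (b(X) = (3 + 1)**2 = 4**2 = 16)
w(-61, -18) + b(67) = (3/7 + (1/7)*(-61)) + 16 = (3/7 - 61/7) + 16 = -58/7 + 16 = 54/7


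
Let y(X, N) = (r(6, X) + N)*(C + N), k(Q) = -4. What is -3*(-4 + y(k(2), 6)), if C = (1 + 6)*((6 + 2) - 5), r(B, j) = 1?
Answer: -555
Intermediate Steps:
C = 21 (C = 7*(8 - 5) = 7*3 = 21)
y(X, N) = (1 + N)*(21 + N)
-3*(-4 + y(k(2), 6)) = -3*(-4 + (21 + 6² + 22*6)) = -3*(-4 + (21 + 36 + 132)) = -3*(-4 + 189) = -3*185 = -555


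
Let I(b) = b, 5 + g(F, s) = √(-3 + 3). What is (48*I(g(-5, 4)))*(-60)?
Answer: 14400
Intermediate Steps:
g(F, s) = -5 (g(F, s) = -5 + √(-3 + 3) = -5 + √0 = -5 + 0 = -5)
(48*I(g(-5, 4)))*(-60) = (48*(-5))*(-60) = -240*(-60) = 14400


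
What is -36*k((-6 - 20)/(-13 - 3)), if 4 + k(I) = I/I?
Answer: 108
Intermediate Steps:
k(I) = -3 (k(I) = -4 + I/I = -4 + 1 = -3)
-36*k((-6 - 20)/(-13 - 3)) = -36*(-3) = 108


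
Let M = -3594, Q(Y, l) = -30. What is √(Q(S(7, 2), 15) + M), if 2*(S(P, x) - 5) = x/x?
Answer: 2*I*√906 ≈ 60.2*I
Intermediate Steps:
S(P, x) = 11/2 (S(P, x) = 5 + (x/x)/2 = 5 + (½)*1 = 5 + ½ = 11/2)
√(Q(S(7, 2), 15) + M) = √(-30 - 3594) = √(-3624) = 2*I*√906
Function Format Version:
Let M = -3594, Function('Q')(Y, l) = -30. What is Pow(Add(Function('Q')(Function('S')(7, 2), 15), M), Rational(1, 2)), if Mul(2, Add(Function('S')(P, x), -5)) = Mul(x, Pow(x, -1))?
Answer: Mul(2, I, Pow(906, Rational(1, 2))) ≈ Mul(60.200, I)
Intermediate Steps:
Function('S')(P, x) = Rational(11, 2) (Function('S')(P, x) = Add(5, Mul(Rational(1, 2), Mul(x, Pow(x, -1)))) = Add(5, Mul(Rational(1, 2), 1)) = Add(5, Rational(1, 2)) = Rational(11, 2))
Pow(Add(Function('Q')(Function('S')(7, 2), 15), M), Rational(1, 2)) = Pow(Add(-30, -3594), Rational(1, 2)) = Pow(-3624, Rational(1, 2)) = Mul(2, I, Pow(906, Rational(1, 2)))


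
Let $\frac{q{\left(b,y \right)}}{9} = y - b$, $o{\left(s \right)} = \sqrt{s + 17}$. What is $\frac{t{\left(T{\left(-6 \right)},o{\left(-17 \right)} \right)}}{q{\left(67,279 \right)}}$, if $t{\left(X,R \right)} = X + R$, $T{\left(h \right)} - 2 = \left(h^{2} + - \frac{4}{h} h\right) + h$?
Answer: $\frac{7}{477} \approx 0.014675$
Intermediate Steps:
$o{\left(s \right)} = \sqrt{17 + s}$
$q{\left(b,y \right)} = - 9 b + 9 y$ ($q{\left(b,y \right)} = 9 \left(y - b\right) = - 9 b + 9 y$)
$T{\left(h \right)} = -2 + h + h^{2}$ ($T{\left(h \right)} = 2 + \left(\left(h^{2} + - \frac{4}{h} h\right) + h\right) = 2 + \left(\left(h^{2} - 4\right) + h\right) = 2 + \left(\left(-4 + h^{2}\right) + h\right) = 2 + \left(-4 + h + h^{2}\right) = -2 + h + h^{2}$)
$t{\left(X,R \right)} = R + X$
$\frac{t{\left(T{\left(-6 \right)},o{\left(-17 \right)} \right)}}{q{\left(67,279 \right)}} = \frac{\sqrt{17 - 17} - \left(8 - 36\right)}{\left(-9\right) 67 + 9 \cdot 279} = \frac{\sqrt{0} - -28}{-603 + 2511} = \frac{0 + 28}{1908} = 28 \cdot \frac{1}{1908} = \frac{7}{477}$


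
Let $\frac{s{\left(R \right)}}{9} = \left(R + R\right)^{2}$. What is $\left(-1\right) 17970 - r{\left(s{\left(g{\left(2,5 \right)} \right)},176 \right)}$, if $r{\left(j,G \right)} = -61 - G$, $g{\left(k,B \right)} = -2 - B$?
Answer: $-17733$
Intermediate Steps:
$s{\left(R \right)} = 36 R^{2}$ ($s{\left(R \right)} = 9 \left(R + R\right)^{2} = 9 \left(2 R\right)^{2} = 9 \cdot 4 R^{2} = 36 R^{2}$)
$\left(-1\right) 17970 - r{\left(s{\left(g{\left(2,5 \right)} \right)},176 \right)} = \left(-1\right) 17970 - \left(-61 - 176\right) = -17970 - \left(-61 - 176\right) = -17970 - -237 = -17970 + 237 = -17733$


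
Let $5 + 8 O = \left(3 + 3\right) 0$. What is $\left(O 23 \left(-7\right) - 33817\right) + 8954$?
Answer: $- \frac{198099}{8} \approx -24762.0$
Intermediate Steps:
$O = - \frac{5}{8}$ ($O = - \frac{5}{8} + \frac{\left(3 + 3\right) 0}{8} = - \frac{5}{8} + \frac{6 \cdot 0}{8} = - \frac{5}{8} + \frac{1}{8} \cdot 0 = - \frac{5}{8} + 0 = - \frac{5}{8} \approx -0.625$)
$\left(O 23 \left(-7\right) - 33817\right) + 8954 = \left(\left(- \frac{5}{8}\right) 23 \left(-7\right) - 33817\right) + 8954 = \left(\left(- \frac{115}{8}\right) \left(-7\right) - 33817\right) + 8954 = \left(\frac{805}{8} - 33817\right) + 8954 = - \frac{269731}{8} + 8954 = - \frac{198099}{8}$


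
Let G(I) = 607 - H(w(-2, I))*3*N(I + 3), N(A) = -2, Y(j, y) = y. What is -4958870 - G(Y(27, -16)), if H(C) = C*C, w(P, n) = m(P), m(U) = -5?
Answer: -4959627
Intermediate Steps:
w(P, n) = -5
H(C) = C**2
G(I) = 757 (G(I) = 607 - (-5)**2*3*(-2) = 607 - 25*3*(-2) = 607 - 75*(-2) = 607 - 1*(-150) = 607 + 150 = 757)
-4958870 - G(Y(27, -16)) = -4958870 - 1*757 = -4958870 - 757 = -4959627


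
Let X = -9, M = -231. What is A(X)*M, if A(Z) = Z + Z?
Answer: 4158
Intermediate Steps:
A(Z) = 2*Z
A(X)*M = (2*(-9))*(-231) = -18*(-231) = 4158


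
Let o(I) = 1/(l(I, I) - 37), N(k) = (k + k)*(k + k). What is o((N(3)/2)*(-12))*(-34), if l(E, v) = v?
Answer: 34/253 ≈ 0.13439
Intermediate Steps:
N(k) = 4*k**2 (N(k) = (2*k)*(2*k) = 4*k**2)
o(I) = 1/(-37 + I) (o(I) = 1/(I - 37) = 1/(-37 + I))
o((N(3)/2)*(-12))*(-34) = -34/(-37 + ((4*3**2)/2)*(-12)) = -34/(-37 + ((4*9)*(1/2))*(-12)) = -34/(-37 + (36*(1/2))*(-12)) = -34/(-37 + 18*(-12)) = -34/(-37 - 216) = -34/(-253) = -1/253*(-34) = 34/253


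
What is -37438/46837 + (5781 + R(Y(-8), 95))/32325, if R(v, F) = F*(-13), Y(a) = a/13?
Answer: -997262348/1514006025 ≈ -0.65869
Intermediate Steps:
Y(a) = a/13 (Y(a) = a*(1/13) = a/13)
R(v, F) = -13*F
-37438/46837 + (5781 + R(Y(-8), 95))/32325 = -37438/46837 + (5781 - 13*95)/32325 = -37438*1/46837 + (5781 - 1235)*(1/32325) = -37438/46837 + 4546*(1/32325) = -37438/46837 + 4546/32325 = -997262348/1514006025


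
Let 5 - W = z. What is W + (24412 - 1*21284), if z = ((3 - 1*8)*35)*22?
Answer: 6983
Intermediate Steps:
z = -3850 (z = ((3 - 8)*35)*22 = -5*35*22 = -175*22 = -3850)
W = 3855 (W = 5 - 1*(-3850) = 5 + 3850 = 3855)
W + (24412 - 1*21284) = 3855 + (24412 - 1*21284) = 3855 + (24412 - 21284) = 3855 + 3128 = 6983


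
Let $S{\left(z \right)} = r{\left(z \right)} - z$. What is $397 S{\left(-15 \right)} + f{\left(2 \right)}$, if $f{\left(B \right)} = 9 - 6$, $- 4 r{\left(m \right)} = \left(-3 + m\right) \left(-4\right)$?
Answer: $-1188$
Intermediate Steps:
$r{\left(m \right)} = -3 + m$ ($r{\left(m \right)} = - \frac{\left(-3 + m\right) \left(-4\right)}{4} = - \frac{12 - 4 m}{4} = -3 + m$)
$f{\left(B \right)} = 3$
$S{\left(z \right)} = -3$ ($S{\left(z \right)} = \left(-3 + z\right) - z = -3$)
$397 S{\left(-15 \right)} + f{\left(2 \right)} = 397 \left(-3\right) + 3 = -1191 + 3 = -1188$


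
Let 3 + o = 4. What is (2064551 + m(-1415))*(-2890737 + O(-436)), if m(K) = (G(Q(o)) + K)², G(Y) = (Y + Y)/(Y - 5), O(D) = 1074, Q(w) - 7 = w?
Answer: -35124239053400/3 ≈ -1.1708e+13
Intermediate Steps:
o = 1 (o = -3 + 4 = 1)
Q(w) = 7 + w
G(Y) = 2*Y/(-5 + Y) (G(Y) = (2*Y)/(-5 + Y) = 2*Y/(-5 + Y))
m(K) = (16/3 + K)² (m(K) = (2*(7 + 1)/(-5 + (7 + 1)) + K)² = (2*8/(-5 + 8) + K)² = (2*8/3 + K)² = (2*8*(⅓) + K)² = (16/3 + K)²)
(2064551 + m(-1415))*(-2890737 + O(-436)) = (2064551 + (16 + 3*(-1415))²/9)*(-2890737 + 1074) = (2064551 + (16 - 4245)²/9)*(-2889663) = (2064551 + (⅑)*(-4229)²)*(-2889663) = (2064551 + (⅑)*17884441)*(-2889663) = (2064551 + 17884441/9)*(-2889663) = (36465400/9)*(-2889663) = -35124239053400/3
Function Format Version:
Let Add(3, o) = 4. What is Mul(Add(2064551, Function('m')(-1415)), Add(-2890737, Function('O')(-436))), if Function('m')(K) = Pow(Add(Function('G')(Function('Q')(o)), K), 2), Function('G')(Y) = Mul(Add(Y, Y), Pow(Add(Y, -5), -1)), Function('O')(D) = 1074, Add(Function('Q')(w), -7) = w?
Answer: Rational(-35124239053400, 3) ≈ -1.1708e+13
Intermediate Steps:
o = 1 (o = Add(-3, 4) = 1)
Function('Q')(w) = Add(7, w)
Function('G')(Y) = Mul(2, Y, Pow(Add(-5, Y), -1)) (Function('G')(Y) = Mul(Mul(2, Y), Pow(Add(-5, Y), -1)) = Mul(2, Y, Pow(Add(-5, Y), -1)))
Function('m')(K) = Pow(Add(Rational(16, 3), K), 2) (Function('m')(K) = Pow(Add(Mul(2, Add(7, 1), Pow(Add(-5, Add(7, 1)), -1)), K), 2) = Pow(Add(Mul(2, 8, Pow(Add(-5, 8), -1)), K), 2) = Pow(Add(Mul(2, 8, Pow(3, -1)), K), 2) = Pow(Add(Mul(2, 8, Rational(1, 3)), K), 2) = Pow(Add(Rational(16, 3), K), 2))
Mul(Add(2064551, Function('m')(-1415)), Add(-2890737, Function('O')(-436))) = Mul(Add(2064551, Mul(Rational(1, 9), Pow(Add(16, Mul(3, -1415)), 2))), Add(-2890737, 1074)) = Mul(Add(2064551, Mul(Rational(1, 9), Pow(Add(16, -4245), 2))), -2889663) = Mul(Add(2064551, Mul(Rational(1, 9), Pow(-4229, 2))), -2889663) = Mul(Add(2064551, Mul(Rational(1, 9), 17884441)), -2889663) = Mul(Add(2064551, Rational(17884441, 9)), -2889663) = Mul(Rational(36465400, 9), -2889663) = Rational(-35124239053400, 3)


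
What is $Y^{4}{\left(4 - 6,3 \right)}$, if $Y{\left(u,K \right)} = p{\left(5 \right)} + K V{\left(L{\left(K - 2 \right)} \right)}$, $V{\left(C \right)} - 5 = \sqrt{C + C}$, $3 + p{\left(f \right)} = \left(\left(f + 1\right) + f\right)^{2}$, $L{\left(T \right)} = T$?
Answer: $314811457 + 28260372 \sqrt{2} \approx 3.5478 \cdot 10^{8}$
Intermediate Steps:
$p{\left(f \right)} = -3 + \left(1 + 2 f\right)^{2}$ ($p{\left(f \right)} = -3 + \left(\left(f + 1\right) + f\right)^{2} = -3 + \left(\left(1 + f\right) + f\right)^{2} = -3 + \left(1 + 2 f\right)^{2}$)
$V{\left(C \right)} = 5 + \sqrt{2} \sqrt{C}$ ($V{\left(C \right)} = 5 + \sqrt{C + C} = 5 + \sqrt{2 C} = 5 + \sqrt{2} \sqrt{C}$)
$Y{\left(u,K \right)} = 118 + K \left(5 + \sqrt{2} \sqrt{-2 + K}\right)$ ($Y{\left(u,K \right)} = \left(-3 + \left(1 + 2 \cdot 5\right)^{2}\right) + K \left(5 + \sqrt{2} \sqrt{K - 2}\right) = \left(-3 + \left(1 + 10\right)^{2}\right) + K \left(5 + \sqrt{2} \sqrt{-2 + K}\right) = \left(-3 + 11^{2}\right) + K \left(5 + \sqrt{2} \sqrt{-2 + K}\right) = \left(-3 + 121\right) + K \left(5 + \sqrt{2} \sqrt{-2 + K}\right) = 118 + K \left(5 + \sqrt{2} \sqrt{-2 + K}\right)$)
$Y^{4}{\left(4 - 6,3 \right)} = \left(118 + 3 \left(5 + \sqrt{-4 + 2 \cdot 3}\right)\right)^{4} = \left(118 + 3 \left(5 + \sqrt{-4 + 6}\right)\right)^{4} = \left(118 + 3 \left(5 + \sqrt{2}\right)\right)^{4} = \left(118 + \left(15 + 3 \sqrt{2}\right)\right)^{4} = \left(133 + 3 \sqrt{2}\right)^{4}$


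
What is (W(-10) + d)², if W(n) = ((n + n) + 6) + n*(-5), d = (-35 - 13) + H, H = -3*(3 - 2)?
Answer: 225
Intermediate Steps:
H = -3 (H = -3*1 = -3)
d = -51 (d = (-35 - 13) - 3 = -48 - 3 = -51)
W(n) = 6 - 3*n (W(n) = (2*n + 6) - 5*n = (6 + 2*n) - 5*n = 6 - 3*n)
(W(-10) + d)² = ((6 - 3*(-10)) - 51)² = ((6 + 30) - 51)² = (36 - 51)² = (-15)² = 225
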